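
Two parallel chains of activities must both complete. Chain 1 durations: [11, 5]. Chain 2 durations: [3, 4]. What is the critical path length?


Path A total = 11 + 5 = 16
Path B total = 3 + 4 = 7
Critical path = longest path = max(16, 7) = 16

16


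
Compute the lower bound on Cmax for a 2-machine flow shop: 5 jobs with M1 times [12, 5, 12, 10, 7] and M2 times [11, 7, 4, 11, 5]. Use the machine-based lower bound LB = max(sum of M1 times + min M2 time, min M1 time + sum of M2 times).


LB1 = sum(M1 times) + min(M2 times) = 46 + 4 = 50
LB2 = min(M1 times) + sum(M2 times) = 5 + 38 = 43
Lower bound = max(LB1, LB2) = max(50, 43) = 50

50


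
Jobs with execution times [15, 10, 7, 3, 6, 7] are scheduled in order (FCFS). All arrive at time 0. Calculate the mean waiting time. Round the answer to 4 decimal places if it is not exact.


FCFS order (as given): [15, 10, 7, 3, 6, 7]
Waiting times:
  Job 1: wait = 0
  Job 2: wait = 15
  Job 3: wait = 25
  Job 4: wait = 32
  Job 5: wait = 35
  Job 6: wait = 41
Sum of waiting times = 148
Average waiting time = 148/6 = 24.6667

24.6667


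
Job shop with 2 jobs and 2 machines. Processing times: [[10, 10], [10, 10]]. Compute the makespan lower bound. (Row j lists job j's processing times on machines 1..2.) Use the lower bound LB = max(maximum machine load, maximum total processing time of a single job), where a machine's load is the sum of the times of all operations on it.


Machine loads:
  Machine 1: 10 + 10 = 20
  Machine 2: 10 + 10 = 20
Max machine load = 20
Job totals:
  Job 1: 20
  Job 2: 20
Max job total = 20
Lower bound = max(20, 20) = 20

20


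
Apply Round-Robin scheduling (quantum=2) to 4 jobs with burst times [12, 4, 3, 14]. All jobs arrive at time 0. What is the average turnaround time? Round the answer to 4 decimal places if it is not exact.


Time quantum = 2
Execution trace:
  J1 runs 2 units, time = 2
  J2 runs 2 units, time = 4
  J3 runs 2 units, time = 6
  J4 runs 2 units, time = 8
  J1 runs 2 units, time = 10
  J2 runs 2 units, time = 12
  J3 runs 1 units, time = 13
  J4 runs 2 units, time = 15
  J1 runs 2 units, time = 17
  J4 runs 2 units, time = 19
  J1 runs 2 units, time = 21
  J4 runs 2 units, time = 23
  J1 runs 2 units, time = 25
  J4 runs 2 units, time = 27
  J1 runs 2 units, time = 29
  J4 runs 2 units, time = 31
  J4 runs 2 units, time = 33
Finish times: [29, 12, 13, 33]
Average turnaround = 87/4 = 21.75

21.75


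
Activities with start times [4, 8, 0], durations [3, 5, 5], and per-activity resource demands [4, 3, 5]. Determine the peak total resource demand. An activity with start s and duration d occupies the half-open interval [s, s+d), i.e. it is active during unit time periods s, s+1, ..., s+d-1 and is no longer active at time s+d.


Each activity i is active on [start_i, start_i + duration_i).
Compute total resource usage per time slot:
  t=0: active resources = [5], total = 5
  t=1: active resources = [5], total = 5
  t=2: active resources = [5], total = 5
  t=3: active resources = [5], total = 5
  t=4: active resources = [4, 5], total = 9
  t=5: active resources = [4], total = 4
  t=6: active resources = [4], total = 4
  t=7: active resources = [], total = 0
  t=8: active resources = [3], total = 3
  t=9: active resources = [3], total = 3
  t=10: active resources = [3], total = 3
  t=11: active resources = [3], total = 3
  t=12: active resources = [3], total = 3
Peak resource demand = 9

9


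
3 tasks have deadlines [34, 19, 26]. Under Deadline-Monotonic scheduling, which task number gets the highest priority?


Sort tasks by relative deadline (ascending):
  Task 2: deadline = 19
  Task 3: deadline = 26
  Task 1: deadline = 34
Priority order (highest first): [2, 3, 1]
Highest priority task = 2

2


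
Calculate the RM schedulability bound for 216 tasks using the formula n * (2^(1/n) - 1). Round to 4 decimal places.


Compute 2^(1/216) = 1.0032141691
Subtract 1: 1.0032141691 - 1 = 0.0032141691
Multiply by n: 216 * 0.0032141691 = 0.6942605256
Round to 4 dp: 0.6943

0.6943


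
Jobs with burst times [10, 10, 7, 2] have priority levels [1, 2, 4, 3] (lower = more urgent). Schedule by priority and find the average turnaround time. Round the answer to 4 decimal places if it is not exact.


Sort by priority (ascending = highest first):
Order: [(1, 10), (2, 10), (3, 2), (4, 7)]
Completion times:
  Priority 1, burst=10, C=10
  Priority 2, burst=10, C=20
  Priority 3, burst=2, C=22
  Priority 4, burst=7, C=29
Average turnaround = 81/4 = 20.25

20.25


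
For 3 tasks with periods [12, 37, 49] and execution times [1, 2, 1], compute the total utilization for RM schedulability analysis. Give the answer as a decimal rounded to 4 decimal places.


Compute individual utilizations (exact fractions):
  Task 1: C/T = 1/12 (approx. 0.0833)
  Task 2: C/T = 2/37 (approx. 0.0541)
  Task 3: C/T = 1/49 (approx. 0.0204)
Total utilization U = 1/12 + 2/37 + 1/49 = 3433/21756
Rounded to 4 decimal places: U = 0.1578
RM (Liu & Layland) bound for 3 tasks = 0.779763; compare with U = 3433/21756 (approx. 0.157796)
U <= bound, so schedulable by RM sufficient condition.

0.1578


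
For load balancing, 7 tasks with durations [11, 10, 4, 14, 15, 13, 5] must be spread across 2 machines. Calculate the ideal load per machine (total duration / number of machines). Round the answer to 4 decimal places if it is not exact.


Total processing time = 11 + 10 + 4 + 14 + 15 + 13 + 5 = 72
Number of machines = 2
Ideal balanced load = 72 / 2 = 36.0

36.0


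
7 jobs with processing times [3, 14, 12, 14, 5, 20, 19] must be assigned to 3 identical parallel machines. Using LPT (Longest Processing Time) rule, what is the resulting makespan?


Sort jobs in decreasing order (LPT): [20, 19, 14, 14, 12, 5, 3]
Assign each job to the least loaded machine:
  Machine 1: jobs [20, 5, 3], load = 28
  Machine 2: jobs [19, 12], load = 31
  Machine 3: jobs [14, 14], load = 28
Makespan = max load = 31

31


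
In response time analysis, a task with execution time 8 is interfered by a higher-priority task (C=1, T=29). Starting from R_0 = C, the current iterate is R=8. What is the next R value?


R_next = C + ceil(R_prev / T_hp) * C_hp
ceil(8 / 29) = ceil(0.2759) = 1
Interference = 1 * 1 = 1
R_next = 8 + 1 = 9

9


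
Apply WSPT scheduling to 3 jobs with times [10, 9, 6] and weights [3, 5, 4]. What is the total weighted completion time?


Compute p/w ratios and sort ascending (WSPT): [(6, 4), (9, 5), (10, 3)]
Compute weighted completion times:
  Job (p=6,w=4): C=6, w*C=4*6=24
  Job (p=9,w=5): C=15, w*C=5*15=75
  Job (p=10,w=3): C=25, w*C=3*25=75
Total weighted completion time = 174

174


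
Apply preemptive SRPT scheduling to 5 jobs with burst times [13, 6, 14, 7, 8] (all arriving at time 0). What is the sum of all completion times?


Since all jobs arrive at t=0, SRPT equals SPT ordering.
SPT order: [6, 7, 8, 13, 14]
Completion times:
  Job 1: p=6, C=6
  Job 2: p=7, C=13
  Job 3: p=8, C=21
  Job 4: p=13, C=34
  Job 5: p=14, C=48
Total completion time = 6 + 13 + 21 + 34 + 48 = 122

122


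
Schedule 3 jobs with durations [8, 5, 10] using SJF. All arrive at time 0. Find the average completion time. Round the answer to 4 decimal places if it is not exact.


SJF order (ascending): [5, 8, 10]
Completion times:
  Job 1: burst=5, C=5
  Job 2: burst=8, C=13
  Job 3: burst=10, C=23
Average completion = 41/3 = 13.6667

13.6667


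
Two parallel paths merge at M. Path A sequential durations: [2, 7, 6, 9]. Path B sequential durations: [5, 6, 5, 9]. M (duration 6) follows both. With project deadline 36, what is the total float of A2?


Forward pass: ES(A2) = sum of predecessors on chain A = 2
EF = ES + duration = 2 + 7 = 9
Backward pass: LF(M) = deadline = 36; LS(M) = 36 - 6 = 30
LF(A2) = LS(M) - sum(successors on chain A) = 30 - 15 = 15
LS = LF - duration = 15 - 7 = 8
Total float = LS - ES = 8 - 2 = 6

6


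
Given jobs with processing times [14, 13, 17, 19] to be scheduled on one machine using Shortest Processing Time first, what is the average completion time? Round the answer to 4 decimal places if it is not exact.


Sort jobs by processing time (SPT order): [13, 14, 17, 19]
Compute completion times sequentially:
  Job 1: processing = 13, completes at 13
  Job 2: processing = 14, completes at 27
  Job 3: processing = 17, completes at 44
  Job 4: processing = 19, completes at 63
Sum of completion times = 147
Average completion time = 147/4 = 36.75

36.75


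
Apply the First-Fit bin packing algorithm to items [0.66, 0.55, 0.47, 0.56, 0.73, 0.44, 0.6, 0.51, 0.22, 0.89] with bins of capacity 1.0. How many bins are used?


Place items sequentially using First-Fit:
  Item 0.66 -> new Bin 1
  Item 0.55 -> new Bin 2
  Item 0.47 -> new Bin 3
  Item 0.56 -> new Bin 4
  Item 0.73 -> new Bin 5
  Item 0.44 -> Bin 2 (now 0.99)
  Item 0.6 -> new Bin 6
  Item 0.51 -> Bin 3 (now 0.98)
  Item 0.22 -> Bin 1 (now 0.88)
  Item 0.89 -> new Bin 7
Total bins used = 7

7


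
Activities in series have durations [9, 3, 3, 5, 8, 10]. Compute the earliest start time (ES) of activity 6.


Activity 6 starts after activities 1 through 5 complete.
Predecessor durations: [9, 3, 3, 5, 8]
ES = 9 + 3 + 3 + 5 + 8 = 28

28


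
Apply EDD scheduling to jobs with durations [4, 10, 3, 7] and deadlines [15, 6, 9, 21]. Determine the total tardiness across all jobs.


Sort by due date (EDD order): [(10, 6), (3, 9), (4, 15), (7, 21)]
Compute completion times and tardiness:
  Job 1: p=10, d=6, C=10, tardiness=max(0,10-6)=4
  Job 2: p=3, d=9, C=13, tardiness=max(0,13-9)=4
  Job 3: p=4, d=15, C=17, tardiness=max(0,17-15)=2
  Job 4: p=7, d=21, C=24, tardiness=max(0,24-21)=3
Total tardiness = 13

13


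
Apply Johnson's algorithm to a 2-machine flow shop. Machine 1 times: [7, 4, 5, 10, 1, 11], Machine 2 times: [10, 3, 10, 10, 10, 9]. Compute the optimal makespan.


Apply Johnson's rule:
  Group 1 (a <= b): [(5, 1, 10), (3, 5, 10), (1, 7, 10), (4, 10, 10)]
  Group 2 (a > b): [(6, 11, 9), (2, 4, 3)]
Optimal job order: [5, 3, 1, 4, 6, 2]
Schedule:
  Job 5: M1 done at 1, M2 done at 11
  Job 3: M1 done at 6, M2 done at 21
  Job 1: M1 done at 13, M2 done at 31
  Job 4: M1 done at 23, M2 done at 41
  Job 6: M1 done at 34, M2 done at 50
  Job 2: M1 done at 38, M2 done at 53
Makespan = 53

53


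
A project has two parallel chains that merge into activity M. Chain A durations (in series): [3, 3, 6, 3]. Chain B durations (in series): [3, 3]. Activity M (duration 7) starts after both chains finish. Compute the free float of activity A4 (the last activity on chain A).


ES(A4) = sum of predecessors on chain A = 12
EF(A4) = ES + duration = 12 + 3 = 15
Successor of A4 is M. ES(M) = max(sum(A), sum(B)) = max(15, 6) = 15
Free float = ES(successor) - EF(current) = 15 - 15 = 0

0


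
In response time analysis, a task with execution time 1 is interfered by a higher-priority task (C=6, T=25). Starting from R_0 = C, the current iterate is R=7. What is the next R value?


R_next = C + ceil(R_prev / T_hp) * C_hp
ceil(7 / 25) = ceil(0.28) = 1
Interference = 1 * 6 = 6
R_next = 1 + 6 = 7
R_next = R_prev, so the iteration has converged (response time = 7).

7


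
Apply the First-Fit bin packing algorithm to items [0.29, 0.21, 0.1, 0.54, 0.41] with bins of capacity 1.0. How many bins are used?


Place items sequentially using First-Fit:
  Item 0.29 -> new Bin 1
  Item 0.21 -> Bin 1 (now 0.5)
  Item 0.1 -> Bin 1 (now 0.6)
  Item 0.54 -> new Bin 2
  Item 0.41 -> Bin 2 (now 0.95)
Total bins used = 2

2


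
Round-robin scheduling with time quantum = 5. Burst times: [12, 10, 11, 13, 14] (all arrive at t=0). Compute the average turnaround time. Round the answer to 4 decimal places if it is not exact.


Time quantum = 5
Execution trace:
  J1 runs 5 units, time = 5
  J2 runs 5 units, time = 10
  J3 runs 5 units, time = 15
  J4 runs 5 units, time = 20
  J5 runs 5 units, time = 25
  J1 runs 5 units, time = 30
  J2 runs 5 units, time = 35
  J3 runs 5 units, time = 40
  J4 runs 5 units, time = 45
  J5 runs 5 units, time = 50
  J1 runs 2 units, time = 52
  J3 runs 1 units, time = 53
  J4 runs 3 units, time = 56
  J5 runs 4 units, time = 60
Finish times: [52, 35, 53, 56, 60]
Average turnaround = 256/5 = 51.2

51.2


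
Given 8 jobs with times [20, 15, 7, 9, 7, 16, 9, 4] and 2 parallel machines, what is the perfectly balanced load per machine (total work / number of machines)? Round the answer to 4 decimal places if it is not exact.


Total processing time = 20 + 15 + 7 + 9 + 7 + 16 + 9 + 4 = 87
Number of machines = 2
Ideal balanced load = 87 / 2 = 43.5

43.5


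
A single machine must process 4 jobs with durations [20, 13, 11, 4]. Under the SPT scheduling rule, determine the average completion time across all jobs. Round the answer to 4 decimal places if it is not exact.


Sort jobs by processing time (SPT order): [4, 11, 13, 20]
Compute completion times sequentially:
  Job 1: processing = 4, completes at 4
  Job 2: processing = 11, completes at 15
  Job 3: processing = 13, completes at 28
  Job 4: processing = 20, completes at 48
Sum of completion times = 95
Average completion time = 95/4 = 23.75

23.75


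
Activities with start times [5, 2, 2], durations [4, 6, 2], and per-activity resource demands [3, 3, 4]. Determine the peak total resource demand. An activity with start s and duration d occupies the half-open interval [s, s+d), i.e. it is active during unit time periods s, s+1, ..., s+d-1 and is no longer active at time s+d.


Each activity i is active on [start_i, start_i + duration_i).
Compute total resource usage per time slot:
  t=0: active resources = [], total = 0
  t=1: active resources = [], total = 0
  t=2: active resources = [3, 4], total = 7
  t=3: active resources = [3, 4], total = 7
  t=4: active resources = [3], total = 3
  t=5: active resources = [3, 3], total = 6
  t=6: active resources = [3, 3], total = 6
  t=7: active resources = [3, 3], total = 6
  t=8: active resources = [3], total = 3
Peak resource demand = 7

7


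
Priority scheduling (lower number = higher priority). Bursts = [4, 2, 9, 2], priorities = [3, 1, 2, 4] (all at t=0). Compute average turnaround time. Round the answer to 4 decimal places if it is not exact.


Sort by priority (ascending = highest first):
Order: [(1, 2), (2, 9), (3, 4), (4, 2)]
Completion times:
  Priority 1, burst=2, C=2
  Priority 2, burst=9, C=11
  Priority 3, burst=4, C=15
  Priority 4, burst=2, C=17
Average turnaround = 45/4 = 11.25

11.25


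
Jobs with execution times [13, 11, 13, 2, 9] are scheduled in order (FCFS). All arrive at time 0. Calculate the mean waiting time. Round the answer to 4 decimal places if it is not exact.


FCFS order (as given): [13, 11, 13, 2, 9]
Waiting times:
  Job 1: wait = 0
  Job 2: wait = 13
  Job 3: wait = 24
  Job 4: wait = 37
  Job 5: wait = 39
Sum of waiting times = 113
Average waiting time = 113/5 = 22.6

22.6


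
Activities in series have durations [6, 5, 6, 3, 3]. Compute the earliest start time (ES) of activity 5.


Activity 5 starts after activities 1 through 4 complete.
Predecessor durations: [6, 5, 6, 3]
ES = 6 + 5 + 6 + 3 = 20

20


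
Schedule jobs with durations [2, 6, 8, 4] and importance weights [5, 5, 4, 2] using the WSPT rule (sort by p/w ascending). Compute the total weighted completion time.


Compute p/w ratios and sort ascending (WSPT): [(2, 5), (6, 5), (8, 4), (4, 2)]
Compute weighted completion times:
  Job (p=2,w=5): C=2, w*C=5*2=10
  Job (p=6,w=5): C=8, w*C=5*8=40
  Job (p=8,w=4): C=16, w*C=4*16=64
  Job (p=4,w=2): C=20, w*C=2*20=40
Total weighted completion time = 154

154


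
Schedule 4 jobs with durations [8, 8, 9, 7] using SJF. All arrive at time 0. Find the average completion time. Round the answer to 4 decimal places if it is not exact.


SJF order (ascending): [7, 8, 8, 9]
Completion times:
  Job 1: burst=7, C=7
  Job 2: burst=8, C=15
  Job 3: burst=8, C=23
  Job 4: burst=9, C=32
Average completion = 77/4 = 19.25

19.25


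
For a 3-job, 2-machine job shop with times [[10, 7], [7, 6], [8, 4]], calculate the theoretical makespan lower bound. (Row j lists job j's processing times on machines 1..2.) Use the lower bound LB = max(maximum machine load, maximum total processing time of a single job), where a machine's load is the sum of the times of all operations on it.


Machine loads:
  Machine 1: 10 + 7 + 8 = 25
  Machine 2: 7 + 6 + 4 = 17
Max machine load = 25
Job totals:
  Job 1: 17
  Job 2: 13
  Job 3: 12
Max job total = 17
Lower bound = max(25, 17) = 25

25


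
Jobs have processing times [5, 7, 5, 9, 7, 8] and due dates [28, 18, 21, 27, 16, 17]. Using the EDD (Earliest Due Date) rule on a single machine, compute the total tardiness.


Sort by due date (EDD order): [(7, 16), (8, 17), (7, 18), (5, 21), (9, 27), (5, 28)]
Compute completion times and tardiness:
  Job 1: p=7, d=16, C=7, tardiness=max(0,7-16)=0
  Job 2: p=8, d=17, C=15, tardiness=max(0,15-17)=0
  Job 3: p=7, d=18, C=22, tardiness=max(0,22-18)=4
  Job 4: p=5, d=21, C=27, tardiness=max(0,27-21)=6
  Job 5: p=9, d=27, C=36, tardiness=max(0,36-27)=9
  Job 6: p=5, d=28, C=41, tardiness=max(0,41-28)=13
Total tardiness = 32

32


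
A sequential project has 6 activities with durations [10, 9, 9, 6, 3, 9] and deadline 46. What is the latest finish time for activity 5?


LF(activity 5) = deadline - sum of successor durations
Successors: activities 6 through 6 with durations [9]
Sum of successor durations = 9
LF = 46 - 9 = 37

37


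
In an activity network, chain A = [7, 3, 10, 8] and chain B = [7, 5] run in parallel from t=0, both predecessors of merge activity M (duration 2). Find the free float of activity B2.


ES(B2) = sum of predecessors on chain B = 7
EF(B2) = ES + duration = 7 + 5 = 12
Successor of B2 is M. ES(M) = max(sum(A), sum(B)) = max(28, 12) = 28
Free float = ES(successor) - EF(current) = 28 - 12 = 16

16


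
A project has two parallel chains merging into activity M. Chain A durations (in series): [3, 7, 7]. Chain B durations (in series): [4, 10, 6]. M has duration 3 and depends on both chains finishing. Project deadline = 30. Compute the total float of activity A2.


Forward pass: ES(A2) = sum of predecessors on chain A = 3
EF = ES + duration = 3 + 7 = 10
Backward pass: LF(M) = deadline = 30; LS(M) = 30 - 3 = 27
LF(A2) = LS(M) - sum(successors on chain A) = 27 - 7 = 20
LS = LF - duration = 20 - 7 = 13
Total float = LS - ES = 13 - 3 = 10

10


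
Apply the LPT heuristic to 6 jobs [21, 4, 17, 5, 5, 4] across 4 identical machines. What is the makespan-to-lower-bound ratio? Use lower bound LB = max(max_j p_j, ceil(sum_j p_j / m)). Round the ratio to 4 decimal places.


LPT order: [21, 17, 5, 5, 4, 4]
Machine loads after assignment: [21, 17, 9, 9]
LPT makespan = 21
Lower bound = max(max_job, ceil(total/4)) = max(21, 14) = 21
Ratio = 21 / 21 = 1.0

1.0


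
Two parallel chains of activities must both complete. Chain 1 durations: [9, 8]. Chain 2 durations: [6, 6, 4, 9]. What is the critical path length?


Path A total = 9 + 8 = 17
Path B total = 6 + 6 + 4 + 9 = 25
Critical path = longest path = max(17, 25) = 25

25


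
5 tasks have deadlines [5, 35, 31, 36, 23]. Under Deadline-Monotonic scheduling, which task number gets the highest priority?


Sort tasks by relative deadline (ascending):
  Task 1: deadline = 5
  Task 5: deadline = 23
  Task 3: deadline = 31
  Task 2: deadline = 35
  Task 4: deadline = 36
Priority order (highest first): [1, 5, 3, 2, 4]
Highest priority task = 1

1


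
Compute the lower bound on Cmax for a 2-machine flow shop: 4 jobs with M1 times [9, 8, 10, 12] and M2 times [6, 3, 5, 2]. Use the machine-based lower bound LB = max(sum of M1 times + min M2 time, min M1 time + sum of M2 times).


LB1 = sum(M1 times) + min(M2 times) = 39 + 2 = 41
LB2 = min(M1 times) + sum(M2 times) = 8 + 16 = 24
Lower bound = max(LB1, LB2) = max(41, 24) = 41

41


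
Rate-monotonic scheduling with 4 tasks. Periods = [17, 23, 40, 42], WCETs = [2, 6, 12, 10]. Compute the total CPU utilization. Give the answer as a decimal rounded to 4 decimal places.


Compute individual utilizations (exact fractions):
  Task 1: C/T = 2/17 (approx. 0.1176)
  Task 2: C/T = 6/23 (approx. 0.2609)
  Task 3: C/T = 12/40 = 3/10 (approx. 0.3)
  Task 4: C/T = 10/42 = 5/21 (approx. 0.2381)
Total utilization U = 2/17 + 6/23 + 3/10 + 5/21 = 75263/82110
Rounded to 4 decimal places: U = 0.9166
RM (Liu & Layland) bound for 4 tasks = 0.756828; compare with U = 75263/82110 (approx. 0.916612)
bound < U <= 1, so the RM sufficient condition is not met (inconclusive; an exact test such as response-time analysis is needed).

0.9166


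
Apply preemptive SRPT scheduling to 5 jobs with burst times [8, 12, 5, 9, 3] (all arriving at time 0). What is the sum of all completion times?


Since all jobs arrive at t=0, SRPT equals SPT ordering.
SPT order: [3, 5, 8, 9, 12]
Completion times:
  Job 1: p=3, C=3
  Job 2: p=5, C=8
  Job 3: p=8, C=16
  Job 4: p=9, C=25
  Job 5: p=12, C=37
Total completion time = 3 + 8 + 16 + 25 + 37 = 89

89


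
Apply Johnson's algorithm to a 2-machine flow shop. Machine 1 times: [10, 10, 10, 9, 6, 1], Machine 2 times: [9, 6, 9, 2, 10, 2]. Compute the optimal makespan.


Apply Johnson's rule:
  Group 1 (a <= b): [(6, 1, 2), (5, 6, 10)]
  Group 2 (a > b): [(1, 10, 9), (3, 10, 9), (2, 10, 6), (4, 9, 2)]
Optimal job order: [6, 5, 1, 3, 2, 4]
Schedule:
  Job 6: M1 done at 1, M2 done at 3
  Job 5: M1 done at 7, M2 done at 17
  Job 1: M1 done at 17, M2 done at 26
  Job 3: M1 done at 27, M2 done at 36
  Job 2: M1 done at 37, M2 done at 43
  Job 4: M1 done at 46, M2 done at 48
Makespan = 48

48


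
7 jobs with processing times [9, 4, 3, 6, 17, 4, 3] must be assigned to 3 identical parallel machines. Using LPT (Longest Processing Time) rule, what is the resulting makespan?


Sort jobs in decreasing order (LPT): [17, 9, 6, 4, 4, 3, 3]
Assign each job to the least loaded machine:
  Machine 1: jobs [17], load = 17
  Machine 2: jobs [9, 4, 3], load = 16
  Machine 3: jobs [6, 4, 3], load = 13
Makespan = max load = 17

17


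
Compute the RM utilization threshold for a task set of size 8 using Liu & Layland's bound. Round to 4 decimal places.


Compute 2^(1/8) = 1.0905077327
Subtract 1: 1.0905077327 - 1 = 0.0905077327
Multiply by n: 8 * 0.0905077327 = 0.7240618616
Round to 4 dp: 0.7241

0.7241


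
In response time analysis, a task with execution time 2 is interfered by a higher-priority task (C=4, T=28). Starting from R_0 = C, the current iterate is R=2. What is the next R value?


R_next = C + ceil(R_prev / T_hp) * C_hp
ceil(2 / 28) = ceil(0.0714) = 1
Interference = 1 * 4 = 4
R_next = 2 + 4 = 6

6


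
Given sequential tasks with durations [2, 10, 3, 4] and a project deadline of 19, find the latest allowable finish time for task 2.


LF(activity 2) = deadline - sum of successor durations
Successors: activities 3 through 4 with durations [3, 4]
Sum of successor durations = 7
LF = 19 - 7 = 12

12


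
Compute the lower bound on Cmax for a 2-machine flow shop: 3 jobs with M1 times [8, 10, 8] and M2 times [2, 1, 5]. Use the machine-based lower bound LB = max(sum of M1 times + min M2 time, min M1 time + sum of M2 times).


LB1 = sum(M1 times) + min(M2 times) = 26 + 1 = 27
LB2 = min(M1 times) + sum(M2 times) = 8 + 8 = 16
Lower bound = max(LB1, LB2) = max(27, 16) = 27

27


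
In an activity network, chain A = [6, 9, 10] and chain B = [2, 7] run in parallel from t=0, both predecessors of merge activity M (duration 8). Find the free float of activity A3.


ES(A3) = sum of predecessors on chain A = 15
EF(A3) = ES + duration = 15 + 10 = 25
Successor of A3 is M. ES(M) = max(sum(A), sum(B)) = max(25, 9) = 25
Free float = ES(successor) - EF(current) = 25 - 25 = 0

0


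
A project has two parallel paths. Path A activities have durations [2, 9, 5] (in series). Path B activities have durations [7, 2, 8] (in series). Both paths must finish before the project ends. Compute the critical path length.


Path A total = 2 + 9 + 5 = 16
Path B total = 7 + 2 + 8 = 17
Critical path = longest path = max(16, 17) = 17

17


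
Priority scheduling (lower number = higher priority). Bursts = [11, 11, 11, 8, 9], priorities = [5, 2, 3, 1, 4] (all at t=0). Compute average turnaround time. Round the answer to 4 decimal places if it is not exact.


Sort by priority (ascending = highest first):
Order: [(1, 8), (2, 11), (3, 11), (4, 9), (5, 11)]
Completion times:
  Priority 1, burst=8, C=8
  Priority 2, burst=11, C=19
  Priority 3, burst=11, C=30
  Priority 4, burst=9, C=39
  Priority 5, burst=11, C=50
Average turnaround = 146/5 = 29.2

29.2


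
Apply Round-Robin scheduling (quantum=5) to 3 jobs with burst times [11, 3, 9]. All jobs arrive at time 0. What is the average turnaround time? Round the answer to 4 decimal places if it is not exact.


Time quantum = 5
Execution trace:
  J1 runs 5 units, time = 5
  J2 runs 3 units, time = 8
  J3 runs 5 units, time = 13
  J1 runs 5 units, time = 18
  J3 runs 4 units, time = 22
  J1 runs 1 units, time = 23
Finish times: [23, 8, 22]
Average turnaround = 53/3 = 17.6667

17.6667


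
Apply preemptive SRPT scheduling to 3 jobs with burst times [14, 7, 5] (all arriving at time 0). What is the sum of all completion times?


Since all jobs arrive at t=0, SRPT equals SPT ordering.
SPT order: [5, 7, 14]
Completion times:
  Job 1: p=5, C=5
  Job 2: p=7, C=12
  Job 3: p=14, C=26
Total completion time = 5 + 12 + 26 = 43

43


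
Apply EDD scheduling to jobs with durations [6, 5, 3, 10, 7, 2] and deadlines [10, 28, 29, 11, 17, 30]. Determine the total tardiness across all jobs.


Sort by due date (EDD order): [(6, 10), (10, 11), (7, 17), (5, 28), (3, 29), (2, 30)]
Compute completion times and tardiness:
  Job 1: p=6, d=10, C=6, tardiness=max(0,6-10)=0
  Job 2: p=10, d=11, C=16, tardiness=max(0,16-11)=5
  Job 3: p=7, d=17, C=23, tardiness=max(0,23-17)=6
  Job 4: p=5, d=28, C=28, tardiness=max(0,28-28)=0
  Job 5: p=3, d=29, C=31, tardiness=max(0,31-29)=2
  Job 6: p=2, d=30, C=33, tardiness=max(0,33-30)=3
Total tardiness = 16

16


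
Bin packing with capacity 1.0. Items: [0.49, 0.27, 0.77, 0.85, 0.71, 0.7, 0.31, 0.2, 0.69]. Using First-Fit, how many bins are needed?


Place items sequentially using First-Fit:
  Item 0.49 -> new Bin 1
  Item 0.27 -> Bin 1 (now 0.76)
  Item 0.77 -> new Bin 2
  Item 0.85 -> new Bin 3
  Item 0.71 -> new Bin 4
  Item 0.7 -> new Bin 5
  Item 0.31 -> new Bin 6
  Item 0.2 -> Bin 1 (now 0.96)
  Item 0.69 -> Bin 6 (now 1.0)
Total bins used = 6

6


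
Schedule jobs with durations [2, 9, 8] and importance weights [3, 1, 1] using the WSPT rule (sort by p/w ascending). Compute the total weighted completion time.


Compute p/w ratios and sort ascending (WSPT): [(2, 3), (8, 1), (9, 1)]
Compute weighted completion times:
  Job (p=2,w=3): C=2, w*C=3*2=6
  Job (p=8,w=1): C=10, w*C=1*10=10
  Job (p=9,w=1): C=19, w*C=1*19=19
Total weighted completion time = 35

35


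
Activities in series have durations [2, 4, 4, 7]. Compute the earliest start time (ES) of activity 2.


Activity 2 starts after activities 1 through 1 complete.
Predecessor durations: [2]
ES = 2 = 2

2


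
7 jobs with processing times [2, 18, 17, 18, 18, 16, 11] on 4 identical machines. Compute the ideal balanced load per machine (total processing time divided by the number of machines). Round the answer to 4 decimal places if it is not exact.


Total processing time = 2 + 18 + 17 + 18 + 18 + 16 + 11 = 100
Number of machines = 4
Ideal balanced load = 100 / 4 = 25.0

25.0


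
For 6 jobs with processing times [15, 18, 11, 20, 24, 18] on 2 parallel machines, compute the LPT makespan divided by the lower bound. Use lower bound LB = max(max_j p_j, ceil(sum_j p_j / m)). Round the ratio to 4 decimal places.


LPT order: [24, 20, 18, 18, 15, 11]
Machine loads after assignment: [53, 53]
LPT makespan = 53
Lower bound = max(max_job, ceil(total/2)) = max(24, 53) = 53
Ratio = 53 / 53 = 1.0

1.0


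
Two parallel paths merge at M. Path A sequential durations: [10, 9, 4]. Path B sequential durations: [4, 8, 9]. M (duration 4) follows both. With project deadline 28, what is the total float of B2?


Forward pass: ES(B2) = sum of predecessors on chain B = 4
EF = ES + duration = 4 + 8 = 12
Backward pass: LF(M) = deadline = 28; LS(M) = 28 - 4 = 24
LF(B2) = LS(M) - sum(successors on chain B) = 24 - 9 = 15
LS = LF - duration = 15 - 8 = 7
Total float = LS - ES = 7 - 4 = 3

3


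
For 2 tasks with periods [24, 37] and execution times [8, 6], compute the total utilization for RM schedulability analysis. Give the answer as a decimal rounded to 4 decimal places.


Compute individual utilizations (exact fractions):
  Task 1: C/T = 8/24 = 1/3 (approx. 0.3333)
  Task 2: C/T = 6/37 (approx. 0.1622)
Total utilization U = 1/3 + 6/37 = 55/111
Rounded to 4 decimal places: U = 0.4955
RM (Liu & Layland) bound for 2 tasks = 0.828427; compare with U = 55/111 (approx. 0.495495)
U <= bound, so schedulable by RM sufficient condition.

0.4955


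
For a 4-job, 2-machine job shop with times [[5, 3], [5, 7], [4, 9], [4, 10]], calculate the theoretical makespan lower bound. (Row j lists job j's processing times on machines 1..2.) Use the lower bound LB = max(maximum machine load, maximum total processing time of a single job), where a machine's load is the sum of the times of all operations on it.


Machine loads:
  Machine 1: 5 + 5 + 4 + 4 = 18
  Machine 2: 3 + 7 + 9 + 10 = 29
Max machine load = 29
Job totals:
  Job 1: 8
  Job 2: 12
  Job 3: 13
  Job 4: 14
Max job total = 14
Lower bound = max(29, 14) = 29

29


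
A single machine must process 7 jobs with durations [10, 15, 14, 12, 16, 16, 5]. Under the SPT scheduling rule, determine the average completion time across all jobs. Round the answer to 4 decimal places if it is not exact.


Sort jobs by processing time (SPT order): [5, 10, 12, 14, 15, 16, 16]
Compute completion times sequentially:
  Job 1: processing = 5, completes at 5
  Job 2: processing = 10, completes at 15
  Job 3: processing = 12, completes at 27
  Job 4: processing = 14, completes at 41
  Job 5: processing = 15, completes at 56
  Job 6: processing = 16, completes at 72
  Job 7: processing = 16, completes at 88
Sum of completion times = 304
Average completion time = 304/7 = 43.4286

43.4286


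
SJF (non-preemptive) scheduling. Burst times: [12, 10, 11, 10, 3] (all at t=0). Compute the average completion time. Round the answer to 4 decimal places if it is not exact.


SJF order (ascending): [3, 10, 10, 11, 12]
Completion times:
  Job 1: burst=3, C=3
  Job 2: burst=10, C=13
  Job 3: burst=10, C=23
  Job 4: burst=11, C=34
  Job 5: burst=12, C=46
Average completion = 119/5 = 23.8

23.8


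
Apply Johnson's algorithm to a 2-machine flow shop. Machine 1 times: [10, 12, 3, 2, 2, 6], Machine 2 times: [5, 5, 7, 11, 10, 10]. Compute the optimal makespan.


Apply Johnson's rule:
  Group 1 (a <= b): [(4, 2, 11), (5, 2, 10), (3, 3, 7), (6, 6, 10)]
  Group 2 (a > b): [(1, 10, 5), (2, 12, 5)]
Optimal job order: [4, 5, 3, 6, 1, 2]
Schedule:
  Job 4: M1 done at 2, M2 done at 13
  Job 5: M1 done at 4, M2 done at 23
  Job 3: M1 done at 7, M2 done at 30
  Job 6: M1 done at 13, M2 done at 40
  Job 1: M1 done at 23, M2 done at 45
  Job 2: M1 done at 35, M2 done at 50
Makespan = 50

50


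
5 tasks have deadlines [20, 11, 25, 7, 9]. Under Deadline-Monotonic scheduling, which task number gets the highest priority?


Sort tasks by relative deadline (ascending):
  Task 4: deadline = 7
  Task 5: deadline = 9
  Task 2: deadline = 11
  Task 1: deadline = 20
  Task 3: deadline = 25
Priority order (highest first): [4, 5, 2, 1, 3]
Highest priority task = 4

4


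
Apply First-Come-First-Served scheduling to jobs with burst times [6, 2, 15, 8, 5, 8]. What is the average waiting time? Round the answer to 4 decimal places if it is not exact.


FCFS order (as given): [6, 2, 15, 8, 5, 8]
Waiting times:
  Job 1: wait = 0
  Job 2: wait = 6
  Job 3: wait = 8
  Job 4: wait = 23
  Job 5: wait = 31
  Job 6: wait = 36
Sum of waiting times = 104
Average waiting time = 104/6 = 17.3333

17.3333


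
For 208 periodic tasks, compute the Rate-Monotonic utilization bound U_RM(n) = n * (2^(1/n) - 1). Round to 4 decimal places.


Compute 2^(1/208) = 1.0033379971
Subtract 1: 1.0033379971 - 1 = 0.0033379971
Multiply by n: 208 * 0.0033379971 = 0.6943033968
Round to 4 dp: 0.6943

0.6943


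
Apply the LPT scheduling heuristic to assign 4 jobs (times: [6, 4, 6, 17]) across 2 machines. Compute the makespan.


Sort jobs in decreasing order (LPT): [17, 6, 6, 4]
Assign each job to the least loaded machine:
  Machine 1: jobs [17], load = 17
  Machine 2: jobs [6, 6, 4], load = 16
Makespan = max load = 17

17


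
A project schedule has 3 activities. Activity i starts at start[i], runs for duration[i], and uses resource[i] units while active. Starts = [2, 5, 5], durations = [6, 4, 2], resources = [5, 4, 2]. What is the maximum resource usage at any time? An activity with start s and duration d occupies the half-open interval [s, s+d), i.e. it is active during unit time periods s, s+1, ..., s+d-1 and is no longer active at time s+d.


Each activity i is active on [start_i, start_i + duration_i).
Compute total resource usage per time slot:
  t=0: active resources = [], total = 0
  t=1: active resources = [], total = 0
  t=2: active resources = [5], total = 5
  t=3: active resources = [5], total = 5
  t=4: active resources = [5], total = 5
  t=5: active resources = [5, 4, 2], total = 11
  t=6: active resources = [5, 4, 2], total = 11
  t=7: active resources = [5, 4], total = 9
  t=8: active resources = [4], total = 4
Peak resource demand = 11

11


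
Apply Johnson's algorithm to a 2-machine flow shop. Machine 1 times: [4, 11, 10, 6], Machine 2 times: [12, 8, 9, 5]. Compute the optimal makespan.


Apply Johnson's rule:
  Group 1 (a <= b): [(1, 4, 12)]
  Group 2 (a > b): [(3, 10, 9), (2, 11, 8), (4, 6, 5)]
Optimal job order: [1, 3, 2, 4]
Schedule:
  Job 1: M1 done at 4, M2 done at 16
  Job 3: M1 done at 14, M2 done at 25
  Job 2: M1 done at 25, M2 done at 33
  Job 4: M1 done at 31, M2 done at 38
Makespan = 38

38


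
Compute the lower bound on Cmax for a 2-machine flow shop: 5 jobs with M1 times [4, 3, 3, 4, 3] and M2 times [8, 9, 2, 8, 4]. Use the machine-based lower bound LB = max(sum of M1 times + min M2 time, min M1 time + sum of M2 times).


LB1 = sum(M1 times) + min(M2 times) = 17 + 2 = 19
LB2 = min(M1 times) + sum(M2 times) = 3 + 31 = 34
Lower bound = max(LB1, LB2) = max(19, 34) = 34

34


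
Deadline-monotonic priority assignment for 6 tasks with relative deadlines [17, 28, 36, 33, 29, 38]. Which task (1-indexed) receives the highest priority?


Sort tasks by relative deadline (ascending):
  Task 1: deadline = 17
  Task 2: deadline = 28
  Task 5: deadline = 29
  Task 4: deadline = 33
  Task 3: deadline = 36
  Task 6: deadline = 38
Priority order (highest first): [1, 2, 5, 4, 3, 6]
Highest priority task = 1

1


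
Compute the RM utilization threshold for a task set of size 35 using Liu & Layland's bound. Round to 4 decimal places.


Compute 2^(1/35) = 1.0200016094
Subtract 1: 1.0200016094 - 1 = 0.0200016094
Multiply by n: 35 * 0.0200016094 = 0.7000563290
Round to 4 dp: 0.7001

0.7001


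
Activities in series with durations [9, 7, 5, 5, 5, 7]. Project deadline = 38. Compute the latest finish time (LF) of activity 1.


LF(activity 1) = deadline - sum of successor durations
Successors: activities 2 through 6 with durations [7, 5, 5, 5, 7]
Sum of successor durations = 29
LF = 38 - 29 = 9

9


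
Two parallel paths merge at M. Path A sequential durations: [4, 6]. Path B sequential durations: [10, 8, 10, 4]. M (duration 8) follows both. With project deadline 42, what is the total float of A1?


Forward pass: ES(A1) = sum of predecessors on chain A = 0
EF = ES + duration = 0 + 4 = 4
Backward pass: LF(M) = deadline = 42; LS(M) = 42 - 8 = 34
LF(A1) = LS(M) - sum(successors on chain A) = 34 - 6 = 28
LS = LF - duration = 28 - 4 = 24
Total float = LS - ES = 24 - 0 = 24

24


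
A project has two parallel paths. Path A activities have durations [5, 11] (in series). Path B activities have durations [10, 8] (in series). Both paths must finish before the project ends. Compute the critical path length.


Path A total = 5 + 11 = 16
Path B total = 10 + 8 = 18
Critical path = longest path = max(16, 18) = 18

18


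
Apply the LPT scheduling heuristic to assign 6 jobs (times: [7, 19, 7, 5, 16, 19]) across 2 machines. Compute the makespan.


Sort jobs in decreasing order (LPT): [19, 19, 16, 7, 7, 5]
Assign each job to the least loaded machine:
  Machine 1: jobs [19, 16], load = 35
  Machine 2: jobs [19, 7, 7, 5], load = 38
Makespan = max load = 38

38


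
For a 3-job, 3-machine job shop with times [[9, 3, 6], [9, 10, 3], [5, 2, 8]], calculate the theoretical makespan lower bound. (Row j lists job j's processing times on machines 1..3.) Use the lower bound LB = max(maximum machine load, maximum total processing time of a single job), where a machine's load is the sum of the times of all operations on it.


Machine loads:
  Machine 1: 9 + 9 + 5 = 23
  Machine 2: 3 + 10 + 2 = 15
  Machine 3: 6 + 3 + 8 = 17
Max machine load = 23
Job totals:
  Job 1: 18
  Job 2: 22
  Job 3: 15
Max job total = 22
Lower bound = max(23, 22) = 23

23


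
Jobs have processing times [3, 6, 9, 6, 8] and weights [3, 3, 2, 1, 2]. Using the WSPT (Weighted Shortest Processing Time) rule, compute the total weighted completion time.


Compute p/w ratios and sort ascending (WSPT): [(3, 3), (6, 3), (8, 2), (9, 2), (6, 1)]
Compute weighted completion times:
  Job (p=3,w=3): C=3, w*C=3*3=9
  Job (p=6,w=3): C=9, w*C=3*9=27
  Job (p=8,w=2): C=17, w*C=2*17=34
  Job (p=9,w=2): C=26, w*C=2*26=52
  Job (p=6,w=1): C=32, w*C=1*32=32
Total weighted completion time = 154

154


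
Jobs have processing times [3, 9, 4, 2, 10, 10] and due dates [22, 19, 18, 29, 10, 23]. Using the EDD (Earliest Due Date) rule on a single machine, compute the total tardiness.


Sort by due date (EDD order): [(10, 10), (4, 18), (9, 19), (3, 22), (10, 23), (2, 29)]
Compute completion times and tardiness:
  Job 1: p=10, d=10, C=10, tardiness=max(0,10-10)=0
  Job 2: p=4, d=18, C=14, tardiness=max(0,14-18)=0
  Job 3: p=9, d=19, C=23, tardiness=max(0,23-19)=4
  Job 4: p=3, d=22, C=26, tardiness=max(0,26-22)=4
  Job 5: p=10, d=23, C=36, tardiness=max(0,36-23)=13
  Job 6: p=2, d=29, C=38, tardiness=max(0,38-29)=9
Total tardiness = 30

30


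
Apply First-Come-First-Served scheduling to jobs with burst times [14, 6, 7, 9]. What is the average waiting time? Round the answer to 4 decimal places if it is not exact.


FCFS order (as given): [14, 6, 7, 9]
Waiting times:
  Job 1: wait = 0
  Job 2: wait = 14
  Job 3: wait = 20
  Job 4: wait = 27
Sum of waiting times = 61
Average waiting time = 61/4 = 15.25

15.25


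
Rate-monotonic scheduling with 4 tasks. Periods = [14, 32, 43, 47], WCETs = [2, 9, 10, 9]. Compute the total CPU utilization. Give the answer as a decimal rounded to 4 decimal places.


Compute individual utilizations (exact fractions):
  Task 1: C/T = 2/14 = 1/7 (approx. 0.1429)
  Task 2: C/T = 9/32 (approx. 0.2813)
  Task 3: C/T = 10/43 (approx. 0.2326)
  Task 4: C/T = 9/47 (approx. 0.1915)
Total utilization U = 1/7 + 9/32 + 10/43 + 9/47 = 383963/452704
Rounded to 4 decimal places: U = 0.8482
RM (Liu & Layland) bound for 4 tasks = 0.756828; compare with U = 383963/452704 (approx. 0.848155)
bound < U <= 1, so the RM sufficient condition is not met (inconclusive; an exact test such as response-time analysis is needed).

0.8482


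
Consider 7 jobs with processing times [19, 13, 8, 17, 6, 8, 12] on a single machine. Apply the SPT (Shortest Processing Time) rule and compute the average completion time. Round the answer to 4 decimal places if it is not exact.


Sort jobs by processing time (SPT order): [6, 8, 8, 12, 13, 17, 19]
Compute completion times sequentially:
  Job 1: processing = 6, completes at 6
  Job 2: processing = 8, completes at 14
  Job 3: processing = 8, completes at 22
  Job 4: processing = 12, completes at 34
  Job 5: processing = 13, completes at 47
  Job 6: processing = 17, completes at 64
  Job 7: processing = 19, completes at 83
Sum of completion times = 270
Average completion time = 270/7 = 38.5714

38.5714
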